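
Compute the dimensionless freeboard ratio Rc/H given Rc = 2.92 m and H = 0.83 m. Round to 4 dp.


Relative freeboard = Rc / H
= 2.92 / 0.83
= 3.5181

3.5181


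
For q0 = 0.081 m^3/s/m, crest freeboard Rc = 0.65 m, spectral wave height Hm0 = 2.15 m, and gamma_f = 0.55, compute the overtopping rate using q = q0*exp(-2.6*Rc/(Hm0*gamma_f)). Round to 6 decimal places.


q = q0 * exp(-2.6 * Rc / (Hm0 * gamma_f))
Exponent = -2.6 * 0.65 / (2.15 * 0.55)
= -2.6 * 0.65 / 1.1825
= -1.429175
exp(-1.429175) = 0.239506
q = 0.081 * 0.239506
q = 0.019400 m^3/s/m

0.019400


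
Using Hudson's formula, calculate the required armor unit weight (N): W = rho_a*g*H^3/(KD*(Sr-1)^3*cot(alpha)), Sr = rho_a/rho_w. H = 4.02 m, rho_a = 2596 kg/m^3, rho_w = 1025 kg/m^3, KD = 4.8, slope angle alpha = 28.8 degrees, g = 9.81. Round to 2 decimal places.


Sr = rho_a / rho_w = 2596 / 1025 = 2.532683
(Sr - 1) = 1.532683
(Sr - 1)^3 = 3.600451
cot(28.8) = 1 / tan(28.8) = 1 / 0.549755 = 1.818993
Numerator = 2596 * 9.81 * 4.02^3 = 1654443.1738
Denominator = 4.8 * 3.600451 * 1.818993 = 31.436145
W = 1654443.1738 / 31.436145
W = 52628.69 N

52628.69


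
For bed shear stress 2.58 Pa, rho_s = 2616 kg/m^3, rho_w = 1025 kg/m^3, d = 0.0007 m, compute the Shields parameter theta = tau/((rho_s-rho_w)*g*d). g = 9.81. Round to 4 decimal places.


theta = tau / ((rho_s - rho_w) * g * d)
rho_s - rho_w = 2616 - 1025 = 1591
Denominator = 1591 * 9.81 * 0.0007 = 10.925397
theta = 2.58 / 10.925397
theta = 0.2361

0.2361


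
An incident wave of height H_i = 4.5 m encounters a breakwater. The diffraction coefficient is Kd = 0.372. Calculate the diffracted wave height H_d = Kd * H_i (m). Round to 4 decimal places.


H_d = Kd * H_i
H_d = 0.372 * 4.5
H_d = 1.6740 m

1.6740


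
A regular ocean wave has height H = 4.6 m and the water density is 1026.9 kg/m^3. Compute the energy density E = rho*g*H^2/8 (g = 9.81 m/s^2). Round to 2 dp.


E = (1/8) * rho * g * H^2
E = (1/8) * 1026.9 * 9.81 * 4.6^2
E = 0.125 * 1026.9 * 9.81 * 21.1600
E = 26645.44 J/m^2

26645.44


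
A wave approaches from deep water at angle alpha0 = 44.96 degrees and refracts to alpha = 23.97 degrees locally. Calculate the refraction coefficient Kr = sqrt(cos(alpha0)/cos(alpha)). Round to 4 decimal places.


Kr = sqrt(cos(alpha0) / cos(alpha))
cos(44.96) = 0.707600
cos(23.97) = 0.913758
Kr = sqrt(0.707600 / 0.913758)
Kr = sqrt(0.774384)
Kr = 0.8800

0.8800


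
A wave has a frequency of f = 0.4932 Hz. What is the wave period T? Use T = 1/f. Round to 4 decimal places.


T = 1 / f
T = 1 / 0.4932
T = 2.0276 s

2.0276


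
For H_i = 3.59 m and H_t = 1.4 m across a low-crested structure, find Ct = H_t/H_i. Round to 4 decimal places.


Ct = H_t / H_i
Ct = 1.4 / 3.59
Ct = 0.3900

0.3900


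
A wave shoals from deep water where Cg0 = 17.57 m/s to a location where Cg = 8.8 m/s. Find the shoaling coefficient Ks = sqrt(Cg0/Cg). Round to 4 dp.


Ks = sqrt(Cg0 / Cg)
Ks = sqrt(17.57 / 8.8)
Ks = sqrt(1.9966)
Ks = 1.4130

1.4130


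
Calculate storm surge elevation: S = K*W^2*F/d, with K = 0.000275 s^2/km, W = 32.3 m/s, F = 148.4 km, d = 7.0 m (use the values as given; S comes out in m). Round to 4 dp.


S = K * W^2 * F / d
W^2 = 32.3^2 = 1043.29
S = 0.000275 * 1043.29 * 148.4 / 7.0
Numerator = 0.000275 * 1043.29 * 148.4 = 42.576665
S = 42.576665 / 7.0 = 6.0824 m

6.0824


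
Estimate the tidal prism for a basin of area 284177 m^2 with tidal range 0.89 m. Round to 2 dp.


Tidal prism = Area * Tidal range
P = 284177 * 0.89
P = 252917.53 m^3

252917.53


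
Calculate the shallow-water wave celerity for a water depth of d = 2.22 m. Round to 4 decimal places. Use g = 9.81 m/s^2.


Using the shallow-water approximation:
C = sqrt(g * d) = sqrt(9.81 * 2.22)
C = sqrt(21.7782)
C = 4.6667 m/s

4.6667


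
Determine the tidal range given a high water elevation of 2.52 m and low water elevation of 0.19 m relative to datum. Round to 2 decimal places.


Tidal range = High water - Low water
Tidal range = 2.52 - (0.19)
Tidal range = 2.33 m

2.33


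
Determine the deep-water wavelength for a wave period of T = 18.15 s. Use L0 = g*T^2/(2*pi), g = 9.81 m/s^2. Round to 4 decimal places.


L0 = g * T^2 / (2 * pi)
L0 = 9.81 * 18.15^2 / (2 * pi)
L0 = 9.81 * 329.4225 / 6.28319
L0 = 3231.6347 / 6.28319
L0 = 514.3306 m

514.3306


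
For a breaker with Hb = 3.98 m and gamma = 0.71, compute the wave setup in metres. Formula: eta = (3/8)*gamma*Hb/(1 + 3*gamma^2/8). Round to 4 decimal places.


eta = (3/8) * gamma * Hb / (1 + 3*gamma^2/8)
Numerator = (3/8) * 0.71 * 3.98 = 1.059675
Denominator = 1 + 3*0.71^2/8 = 1 + 0.189038 = 1.189038
eta = 1.059675 / 1.189038
eta = 0.8912 m

0.8912


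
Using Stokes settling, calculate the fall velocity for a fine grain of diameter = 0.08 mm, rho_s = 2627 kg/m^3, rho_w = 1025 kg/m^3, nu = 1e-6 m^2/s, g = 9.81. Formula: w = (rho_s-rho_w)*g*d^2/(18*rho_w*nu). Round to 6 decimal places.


w = (rho_s - rho_w) * g * d^2 / (18 * rho_w * nu)
d = 0.08 mm = 0.000080 m
rho_s - rho_w = 2627 - 1025 = 1602
Numerator = 1602 * 9.81 * (0.000080)^2 = 0.000100579968
Denominator = 18 * 1025 * 1e-6 = 0.018450
w = 0.005451 m/s

0.005451


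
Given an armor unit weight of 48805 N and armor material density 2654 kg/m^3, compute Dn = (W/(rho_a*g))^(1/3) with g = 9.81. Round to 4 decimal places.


V = W / (rho_a * g)
V = 48805 / (2654 * 9.81)
V = 48805 / 26035.74
V = 1.874539 m^3
Dn = V^(1/3) = 1.874539^(1/3)
Dn = 1.2330 m

1.2330


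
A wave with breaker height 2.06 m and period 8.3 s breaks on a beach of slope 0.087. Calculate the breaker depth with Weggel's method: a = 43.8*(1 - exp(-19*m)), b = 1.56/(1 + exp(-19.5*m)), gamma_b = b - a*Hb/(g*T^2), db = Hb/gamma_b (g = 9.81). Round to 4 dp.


a = 43.8 * (1 - exp(-19 * m))
exp(-19 * 0.087) = exp(-1.6530) = 0.191475
a = 43.8 * (1 - 0.191475) = 35.413412
b = 1.56 / (1 + exp(-19.5 * m))
exp(-19.5 * 0.087) = exp(-1.6965) = 0.183324
b = 1.56 / (1 + 0.183324) = 1.318320
Hb / (g * T^2) = 2.06 / (9.81 * 8.3^2) = 2.06 / 675.8109 = 0.00304819
gamma_b = b - a * Hb/(g*T^2) = 1.318320 - 35.413412 * 0.00304819 = 1.210373
db = Hb / gamma_b = 2.06 / 1.210373
db = 1.7020 m

1.7020


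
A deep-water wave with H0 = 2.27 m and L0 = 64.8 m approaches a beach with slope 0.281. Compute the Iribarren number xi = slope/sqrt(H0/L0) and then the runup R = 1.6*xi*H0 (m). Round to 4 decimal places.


xi = slope / sqrt(H0/L0)
H0/L0 = 2.27/64.8 = 0.035031
sqrt(0.035031) = 0.187165
xi = 0.281 / 0.187165 = 1.501346
R = 1.6 * xi * H0 = 1.6 * 1.501346 * 2.27
R = 5.4529 m

5.4529


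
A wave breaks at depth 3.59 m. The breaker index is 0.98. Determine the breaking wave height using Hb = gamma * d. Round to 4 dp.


Hb = gamma * d
Hb = 0.98 * 3.59
Hb = 3.5182 m

3.5182


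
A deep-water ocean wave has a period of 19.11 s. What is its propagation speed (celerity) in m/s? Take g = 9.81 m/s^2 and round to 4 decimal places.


We use the deep-water celerity formula:
C = g * T / (2 * pi)
C = 9.81 * 19.11 / (2 * 3.14159...)
C = 187.469100 / 6.283185
C = 29.8366 m/s

29.8366


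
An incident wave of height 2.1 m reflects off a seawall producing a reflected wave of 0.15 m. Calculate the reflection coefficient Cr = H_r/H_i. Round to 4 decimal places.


Cr = H_r / H_i
Cr = 0.15 / 2.1
Cr = 0.0714

0.0714


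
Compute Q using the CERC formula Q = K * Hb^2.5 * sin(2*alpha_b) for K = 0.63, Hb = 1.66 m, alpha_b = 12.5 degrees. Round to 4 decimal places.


Q = K * Hb^2.5 * sin(2 * alpha_b)
Hb^2.5 = 1.66^2.5 = 3.550342
sin(2 * 12.5) = sin(25.0) = 0.422618
Q = 0.63 * 3.550342 * 0.422618
Q = 0.9453 m^3/s

0.9453


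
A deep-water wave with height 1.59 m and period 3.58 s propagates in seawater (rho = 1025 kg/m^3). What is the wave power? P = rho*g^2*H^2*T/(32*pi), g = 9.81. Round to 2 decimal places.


P = rho * g^2 * H^2 * T / (32 * pi)
P = 1025 * 9.81^2 * 1.59^2 * 3.58 / (32 * pi)
P = 1025 * 96.2361 * 2.5281 * 3.58 / 100.53096
P = 8880.54 W/m

8880.54


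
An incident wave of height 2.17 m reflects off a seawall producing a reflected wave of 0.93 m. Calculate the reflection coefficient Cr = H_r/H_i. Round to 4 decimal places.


Cr = H_r / H_i
Cr = 0.93 / 2.17
Cr = 0.4286

0.4286


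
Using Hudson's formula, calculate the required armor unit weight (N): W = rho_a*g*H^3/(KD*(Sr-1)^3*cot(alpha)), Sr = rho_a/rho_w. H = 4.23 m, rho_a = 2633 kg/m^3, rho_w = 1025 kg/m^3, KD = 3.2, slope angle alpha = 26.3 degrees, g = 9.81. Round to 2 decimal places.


Sr = rho_a / rho_w = 2633 / 1025 = 2.568780
(Sr - 1) = 1.568780
(Sr - 1)^3 = 3.860882
cot(26.3) = 1 / tan(26.3) = 1 / 0.494231 = 2.023346
Numerator = 2633 * 9.81 * 4.23^3 = 1954973.9221
Denominator = 3.2 * 3.860882 * 2.023346 = 24.998084
W = 1954973.9221 / 24.998084
W = 78204.95 N

78204.95


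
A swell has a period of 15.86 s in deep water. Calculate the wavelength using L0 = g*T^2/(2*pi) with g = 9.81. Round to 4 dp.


L0 = g * T^2 / (2 * pi)
L0 = 9.81 * 15.86^2 / (2 * pi)
L0 = 9.81 * 251.5396 / 6.28319
L0 = 2467.6035 / 6.28319
L0 = 392.7313 m

392.7313


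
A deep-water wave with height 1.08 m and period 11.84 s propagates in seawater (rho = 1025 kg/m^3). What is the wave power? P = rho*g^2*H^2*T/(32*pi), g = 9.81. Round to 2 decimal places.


P = rho * g^2 * H^2 * T / (32 * pi)
P = 1025 * 9.81^2 * 1.08^2 * 11.84 / (32 * pi)
P = 1025 * 96.2361 * 1.1664 * 11.84 / 100.53096
P = 13550.68 W/m

13550.68


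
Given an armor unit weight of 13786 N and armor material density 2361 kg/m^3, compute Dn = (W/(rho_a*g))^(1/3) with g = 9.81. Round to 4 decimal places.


V = W / (rho_a * g)
V = 13786 / (2361 * 9.81)
V = 13786 / 23161.41
V = 0.595214 m^3
Dn = V^(1/3) = 0.595214^(1/3)
Dn = 0.8412 m

0.8412


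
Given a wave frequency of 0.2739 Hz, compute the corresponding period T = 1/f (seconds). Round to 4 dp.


T = 1 / f
T = 1 / 0.2739
T = 3.6510 s

3.6510


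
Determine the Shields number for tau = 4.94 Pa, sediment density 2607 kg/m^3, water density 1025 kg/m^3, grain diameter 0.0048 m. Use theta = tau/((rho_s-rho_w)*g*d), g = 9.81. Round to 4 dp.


theta = tau / ((rho_s - rho_w) * g * d)
rho_s - rho_w = 2607 - 1025 = 1582
Denominator = 1582 * 9.81 * 0.0048 = 74.493216
theta = 4.94 / 74.493216
theta = 0.0663

0.0663


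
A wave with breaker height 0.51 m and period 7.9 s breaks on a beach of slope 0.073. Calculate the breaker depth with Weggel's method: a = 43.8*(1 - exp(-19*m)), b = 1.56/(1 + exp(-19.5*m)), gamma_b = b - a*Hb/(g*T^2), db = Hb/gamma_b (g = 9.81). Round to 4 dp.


a = 43.8 * (1 - exp(-19 * m))
exp(-19 * 0.073) = exp(-1.3870) = 0.249824
a = 43.8 * (1 - 0.249824) = 32.857724
b = 1.56 / (1 + exp(-19.5 * m))
exp(-19.5 * 0.073) = exp(-1.4235) = 0.240869
b = 1.56 / (1 + 0.240869) = 1.257183
Hb / (g * T^2) = 0.51 / (9.81 * 7.9^2) = 0.51 / 612.2421 = 0.00083300
gamma_b = b - a * Hb/(g*T^2) = 1.257183 - 32.857724 * 0.00083300 = 1.229812
db = Hb / gamma_b = 0.51 / 1.229812
db = 0.4147 m

0.4147


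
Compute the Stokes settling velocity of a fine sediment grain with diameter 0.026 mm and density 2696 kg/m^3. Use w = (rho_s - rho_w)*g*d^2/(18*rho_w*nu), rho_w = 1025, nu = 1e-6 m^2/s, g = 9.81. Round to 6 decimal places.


w = (rho_s - rho_w) * g * d^2 / (18 * rho_w * nu)
d = 0.026 mm = 0.000026 m
rho_s - rho_w = 2696 - 1025 = 1671
Numerator = 1671 * 9.81 * (0.000026)^2 = 0.000011081337
Denominator = 18 * 1025 * 1e-6 = 0.018450
w = 0.000601 m/s

0.000601


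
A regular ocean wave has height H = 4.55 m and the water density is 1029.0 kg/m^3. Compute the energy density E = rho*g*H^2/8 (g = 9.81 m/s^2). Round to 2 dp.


E = (1/8) * rho * g * H^2
E = (1/8) * 1029.0 * 9.81 * 4.55^2
E = 0.125 * 1029.0 * 9.81 * 20.7025
E = 26122.65 J/m^2

26122.65


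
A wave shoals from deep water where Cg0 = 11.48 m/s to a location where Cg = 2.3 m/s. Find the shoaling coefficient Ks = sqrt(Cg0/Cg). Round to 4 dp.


Ks = sqrt(Cg0 / Cg)
Ks = sqrt(11.48 / 2.3)
Ks = sqrt(4.9913)
Ks = 2.2341

2.2341


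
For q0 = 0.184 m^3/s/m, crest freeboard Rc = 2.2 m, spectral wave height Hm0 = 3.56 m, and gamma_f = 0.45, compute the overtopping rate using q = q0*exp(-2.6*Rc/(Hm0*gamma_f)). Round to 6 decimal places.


q = q0 * exp(-2.6 * Rc / (Hm0 * gamma_f))
Exponent = -2.6 * 2.2 / (3.56 * 0.45)
= -2.6 * 2.2 / 1.6020
= -3.570537
exp(-3.570537) = 0.028141
q = 0.184 * 0.028141
q = 0.005178 m^3/s/m

0.005178


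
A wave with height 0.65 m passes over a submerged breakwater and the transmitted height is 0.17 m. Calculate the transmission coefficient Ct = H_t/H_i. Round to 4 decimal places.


Ct = H_t / H_i
Ct = 0.17 / 0.65
Ct = 0.2615

0.2615


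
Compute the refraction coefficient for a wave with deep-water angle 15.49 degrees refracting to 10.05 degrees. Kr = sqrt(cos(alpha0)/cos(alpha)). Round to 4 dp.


Kr = sqrt(cos(alpha0) / cos(alpha))
cos(15.49) = 0.963677
cos(10.05) = 0.984656
Kr = sqrt(0.963677 / 0.984656)
Kr = sqrt(0.978694)
Kr = 0.9893

0.9893


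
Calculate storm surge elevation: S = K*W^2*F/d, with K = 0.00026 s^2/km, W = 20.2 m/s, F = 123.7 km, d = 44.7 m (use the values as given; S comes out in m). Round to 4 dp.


S = K * W^2 * F / d
W^2 = 20.2^2 = 408.04
S = 0.00026 * 408.04 * 123.7 / 44.7
Numerator = 0.00026 * 408.04 * 123.7 = 13.123382
S = 13.123382 / 44.7 = 0.2936 m

0.2936


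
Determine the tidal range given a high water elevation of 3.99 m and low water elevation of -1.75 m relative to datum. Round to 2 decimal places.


Tidal range = High water - Low water
Tidal range = 3.99 - (-1.75)
Tidal range = 5.74 m

5.74


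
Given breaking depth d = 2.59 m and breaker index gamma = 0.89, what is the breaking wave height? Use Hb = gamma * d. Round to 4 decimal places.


Hb = gamma * d
Hb = 0.89 * 2.59
Hb = 2.3051 m

2.3051


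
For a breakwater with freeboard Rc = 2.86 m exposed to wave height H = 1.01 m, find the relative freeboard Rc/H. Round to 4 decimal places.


Relative freeboard = Rc / H
= 2.86 / 1.01
= 2.8317

2.8317


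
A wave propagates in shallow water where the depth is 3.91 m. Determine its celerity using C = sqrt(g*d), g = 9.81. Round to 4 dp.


Using the shallow-water approximation:
C = sqrt(g * d) = sqrt(9.81 * 3.91)
C = sqrt(38.3571)
C = 6.1933 m/s

6.1933


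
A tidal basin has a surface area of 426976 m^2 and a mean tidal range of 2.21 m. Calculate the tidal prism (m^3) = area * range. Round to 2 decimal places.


Tidal prism = Area * Tidal range
P = 426976 * 2.21
P = 943616.96 m^3

943616.96


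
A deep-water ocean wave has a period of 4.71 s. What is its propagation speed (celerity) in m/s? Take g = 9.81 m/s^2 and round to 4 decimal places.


We use the deep-water celerity formula:
C = g * T / (2 * pi)
C = 9.81 * 4.71 / (2 * 3.14159...)
C = 46.205100 / 6.283185
C = 7.3538 m/s

7.3538


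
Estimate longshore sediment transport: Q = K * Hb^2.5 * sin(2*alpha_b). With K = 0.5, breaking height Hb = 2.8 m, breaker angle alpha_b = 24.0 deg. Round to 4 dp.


Q = K * Hb^2.5 * sin(2 * alpha_b)
Hb^2.5 = 2.8^2.5 = 13.118829
sin(2 * 24.0) = sin(48.0) = 0.743145
Q = 0.5 * 13.118829 * 0.743145
Q = 4.8746 m^3/s

4.8746


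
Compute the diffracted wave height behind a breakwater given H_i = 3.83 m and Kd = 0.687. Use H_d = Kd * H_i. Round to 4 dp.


H_d = Kd * H_i
H_d = 0.687 * 3.83
H_d = 2.6312 m

2.6312


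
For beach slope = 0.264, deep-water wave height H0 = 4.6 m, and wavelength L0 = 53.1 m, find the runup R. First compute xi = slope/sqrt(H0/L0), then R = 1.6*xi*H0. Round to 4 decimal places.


xi = slope / sqrt(H0/L0)
H0/L0 = 4.6/53.1 = 0.086629
sqrt(0.086629) = 0.294328
xi = 0.264 / 0.294328 = 0.896958
R = 1.6 * xi * H0 = 1.6 * 0.896958 * 4.6
R = 6.6016 m

6.6016


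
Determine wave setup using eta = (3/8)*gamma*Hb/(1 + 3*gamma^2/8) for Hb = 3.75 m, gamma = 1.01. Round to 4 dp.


eta = (3/8) * gamma * Hb / (1 + 3*gamma^2/8)
Numerator = (3/8) * 1.01 * 3.75 = 1.420313
Denominator = 1 + 3*1.01^2/8 = 1 + 0.382538 = 1.382538
eta = 1.420313 / 1.382538
eta = 1.0273 m

1.0273


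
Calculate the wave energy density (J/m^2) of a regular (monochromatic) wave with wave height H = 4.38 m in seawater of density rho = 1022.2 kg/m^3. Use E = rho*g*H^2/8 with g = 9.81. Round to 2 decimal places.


E = (1/8) * rho * g * H^2
E = (1/8) * 1022.2 * 9.81 * 4.38^2
E = 0.125 * 1022.2 * 9.81 * 19.1844
E = 24047.12 J/m^2

24047.12


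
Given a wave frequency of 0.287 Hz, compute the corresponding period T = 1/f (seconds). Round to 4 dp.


T = 1 / f
T = 1 / 0.287
T = 3.4843 s

3.4843


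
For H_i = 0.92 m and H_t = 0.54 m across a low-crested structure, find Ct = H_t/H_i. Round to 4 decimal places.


Ct = H_t / H_i
Ct = 0.54 / 0.92
Ct = 0.5870

0.5870


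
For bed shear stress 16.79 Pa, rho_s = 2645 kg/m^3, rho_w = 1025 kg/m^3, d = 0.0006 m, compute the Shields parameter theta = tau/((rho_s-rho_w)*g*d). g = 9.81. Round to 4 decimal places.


theta = tau / ((rho_s - rho_w) * g * d)
rho_s - rho_w = 2645 - 1025 = 1620
Denominator = 1620 * 9.81 * 0.0006 = 9.535320
theta = 16.79 / 9.535320
theta = 1.7608

1.7608


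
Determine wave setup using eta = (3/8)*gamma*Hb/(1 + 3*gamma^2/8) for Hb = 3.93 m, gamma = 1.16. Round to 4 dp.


eta = (3/8) * gamma * Hb / (1 + 3*gamma^2/8)
Numerator = (3/8) * 1.16 * 3.93 = 1.709550
Denominator = 1 + 3*1.16^2/8 = 1 + 0.504600 = 1.504600
eta = 1.709550 / 1.504600
eta = 1.1362 m

1.1362


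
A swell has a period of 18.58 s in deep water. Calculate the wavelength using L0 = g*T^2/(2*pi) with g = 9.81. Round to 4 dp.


L0 = g * T^2 / (2 * pi)
L0 = 9.81 * 18.58^2 / (2 * pi)
L0 = 9.81 * 345.2164 / 6.28319
L0 = 3386.5729 / 6.28319
L0 = 538.9898 m

538.9898


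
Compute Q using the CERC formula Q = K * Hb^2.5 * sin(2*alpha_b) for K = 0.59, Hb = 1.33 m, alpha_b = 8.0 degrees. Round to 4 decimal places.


Q = K * Hb^2.5 * sin(2 * alpha_b)
Hb^2.5 = 1.33^2.5 = 2.039995
sin(2 * 8.0) = sin(16.0) = 0.275637
Q = 0.59 * 2.039995 * 0.275637
Q = 0.3318 m^3/s

0.3318


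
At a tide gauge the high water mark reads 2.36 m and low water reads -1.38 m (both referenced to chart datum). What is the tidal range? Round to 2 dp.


Tidal range = High water - Low water
Tidal range = 2.36 - (-1.38)
Tidal range = 3.74 m

3.74


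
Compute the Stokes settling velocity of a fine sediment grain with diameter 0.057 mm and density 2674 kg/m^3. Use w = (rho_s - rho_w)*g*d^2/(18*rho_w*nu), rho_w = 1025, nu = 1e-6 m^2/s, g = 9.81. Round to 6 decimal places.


w = (rho_s - rho_w) * g * d^2 / (18 * rho_w * nu)
d = 0.057 mm = 0.000057 m
rho_s - rho_w = 2674 - 1025 = 1649
Numerator = 1649 * 9.81 * (0.000057)^2 = 0.000052558066
Denominator = 18 * 1025 * 1e-6 = 0.018450
w = 0.002849 m/s

0.002849


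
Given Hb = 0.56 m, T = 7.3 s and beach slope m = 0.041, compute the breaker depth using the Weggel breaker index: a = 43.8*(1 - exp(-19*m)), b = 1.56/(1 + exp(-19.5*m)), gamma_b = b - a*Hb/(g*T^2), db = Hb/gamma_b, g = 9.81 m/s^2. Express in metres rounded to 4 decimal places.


a = 43.8 * (1 - exp(-19 * m))
exp(-19 * 0.041) = exp(-0.7790) = 0.458865
a = 43.8 * (1 - 0.458865) = 23.701728
b = 1.56 / (1 + exp(-19.5 * m))
exp(-19.5 * 0.041) = exp(-0.7995) = 0.449554
b = 1.56 / (1 + 0.449554) = 1.076193
Hb / (g * T^2) = 0.56 / (9.81 * 7.3^2) = 0.56 / 522.7749 = 0.00107121
gamma_b = b - a * Hb/(g*T^2) = 1.076193 - 23.701728 * 0.00107121 = 1.050804
db = Hb / gamma_b = 0.56 / 1.050804
db = 0.5329 m

0.5329


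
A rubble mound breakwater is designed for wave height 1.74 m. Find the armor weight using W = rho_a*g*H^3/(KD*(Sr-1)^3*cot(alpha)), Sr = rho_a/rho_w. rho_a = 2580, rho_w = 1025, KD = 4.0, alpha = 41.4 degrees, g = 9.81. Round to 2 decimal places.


Sr = rho_a / rho_w = 2580 / 1025 = 2.517073
(Sr - 1) = 1.517073
(Sr - 1)^3 = 3.491561
cot(41.4) = 1 / tan(41.4) = 1 / 0.881619 = 1.134277
Numerator = 2580 * 9.81 * 1.74^3 = 133332.6338
Denominator = 4.0 * 3.491561 * 1.134277 = 15.841592
W = 133332.6338 / 15.841592
W = 8416.62 N

8416.62


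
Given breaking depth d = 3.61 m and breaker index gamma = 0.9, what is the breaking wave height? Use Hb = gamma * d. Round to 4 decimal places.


Hb = gamma * d
Hb = 0.9 * 3.61
Hb = 3.2490 m

3.2490


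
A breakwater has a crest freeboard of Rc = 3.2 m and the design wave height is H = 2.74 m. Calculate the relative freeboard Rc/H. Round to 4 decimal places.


Relative freeboard = Rc / H
= 3.2 / 2.74
= 1.1679

1.1679


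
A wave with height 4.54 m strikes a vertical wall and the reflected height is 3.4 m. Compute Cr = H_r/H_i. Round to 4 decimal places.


Cr = H_r / H_i
Cr = 3.4 / 4.54
Cr = 0.7489

0.7489


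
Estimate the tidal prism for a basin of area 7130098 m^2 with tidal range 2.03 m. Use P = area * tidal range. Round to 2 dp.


Tidal prism = Area * Tidal range
P = 7130098 * 2.03
P = 14474098.94 m^3

14474098.94


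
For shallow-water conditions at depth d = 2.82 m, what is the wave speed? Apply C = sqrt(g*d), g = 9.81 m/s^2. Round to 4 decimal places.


Using the shallow-water approximation:
C = sqrt(g * d) = sqrt(9.81 * 2.82)
C = sqrt(27.6642)
C = 5.2597 m/s

5.2597


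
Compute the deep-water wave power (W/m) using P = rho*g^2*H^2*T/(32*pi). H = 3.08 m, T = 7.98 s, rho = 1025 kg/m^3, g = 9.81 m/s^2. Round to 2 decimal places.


P = rho * g^2 * H^2 * T / (32 * pi)
P = 1025 * 9.81^2 * 3.08^2 * 7.98 / (32 * pi)
P = 1025 * 96.2361 * 9.4864 * 7.98 / 100.53096
P = 74279.05 W/m

74279.05


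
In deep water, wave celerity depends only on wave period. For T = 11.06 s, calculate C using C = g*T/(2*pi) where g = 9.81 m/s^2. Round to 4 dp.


We use the deep-water celerity formula:
C = g * T / (2 * pi)
C = 9.81 * 11.06 / (2 * 3.14159...)
C = 108.498600 / 6.283185
C = 17.2681 m/s

17.2681


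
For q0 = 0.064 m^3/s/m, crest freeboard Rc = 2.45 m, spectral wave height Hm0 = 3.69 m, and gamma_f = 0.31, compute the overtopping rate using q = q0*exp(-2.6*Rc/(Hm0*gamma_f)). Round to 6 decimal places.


q = q0 * exp(-2.6 * Rc / (Hm0 * gamma_f))
Exponent = -2.6 * 2.45 / (3.69 * 0.31)
= -2.6 * 2.45 / 1.1439
= -5.568669
exp(-5.568669) = 0.003816
q = 0.064 * 0.003816
q = 0.000244 m^3/s/m

0.000244


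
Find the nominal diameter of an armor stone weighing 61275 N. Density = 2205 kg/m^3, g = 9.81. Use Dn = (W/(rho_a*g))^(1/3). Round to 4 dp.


V = W / (rho_a * g)
V = 61275 / (2205 * 9.81)
V = 61275 / 21631.05
V = 2.832734 m^3
Dn = V^(1/3) = 2.832734^(1/3)
Dn = 1.4149 m

1.4149


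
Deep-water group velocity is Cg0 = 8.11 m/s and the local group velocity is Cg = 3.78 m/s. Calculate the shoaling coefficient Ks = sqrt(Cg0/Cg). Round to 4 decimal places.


Ks = sqrt(Cg0 / Cg)
Ks = sqrt(8.11 / 3.78)
Ks = sqrt(2.1455)
Ks = 1.4648

1.4648


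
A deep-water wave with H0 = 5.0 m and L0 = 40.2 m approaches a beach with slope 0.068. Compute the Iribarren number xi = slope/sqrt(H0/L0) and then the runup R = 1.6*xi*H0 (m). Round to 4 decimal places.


xi = slope / sqrt(H0/L0)
H0/L0 = 5.0/40.2 = 0.124378
sqrt(0.124378) = 0.352673
xi = 0.068 / 0.352673 = 0.192813
R = 1.6 * xi * H0 = 1.6 * 0.192813 * 5.0
R = 1.5425 m

1.5425


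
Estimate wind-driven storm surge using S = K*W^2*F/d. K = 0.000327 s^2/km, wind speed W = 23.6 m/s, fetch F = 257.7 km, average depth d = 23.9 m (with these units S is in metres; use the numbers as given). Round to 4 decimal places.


S = K * W^2 * F / d
W^2 = 23.6^2 = 556.96
S = 0.000327 * 556.96 * 257.7 / 23.9
Numerator = 0.000327 * 556.96 * 257.7 = 46.933850
S = 46.933850 / 23.9 = 1.9638 m

1.9638


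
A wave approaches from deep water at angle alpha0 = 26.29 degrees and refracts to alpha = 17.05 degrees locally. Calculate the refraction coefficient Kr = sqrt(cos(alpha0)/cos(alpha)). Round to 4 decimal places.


Kr = sqrt(cos(alpha0) / cos(alpha))
cos(26.29) = 0.896564
cos(17.05) = 0.956049
Kr = sqrt(0.896564 / 0.956049)
Kr = sqrt(0.937780)
Kr = 0.9684

0.9684


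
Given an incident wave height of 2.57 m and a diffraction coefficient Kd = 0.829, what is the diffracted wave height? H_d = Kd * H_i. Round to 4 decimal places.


H_d = Kd * H_i
H_d = 0.829 * 2.57
H_d = 2.1305 m

2.1305


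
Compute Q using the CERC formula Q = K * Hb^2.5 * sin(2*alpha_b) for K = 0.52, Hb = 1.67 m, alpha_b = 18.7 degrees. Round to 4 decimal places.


Q = K * Hb^2.5 * sin(2 * alpha_b)
Hb^2.5 = 1.67^2.5 = 3.604053
sin(2 * 18.7) = sin(37.4) = 0.607376
Q = 0.52 * 3.604053 * 0.607376
Q = 1.1383 m^3/s

1.1383


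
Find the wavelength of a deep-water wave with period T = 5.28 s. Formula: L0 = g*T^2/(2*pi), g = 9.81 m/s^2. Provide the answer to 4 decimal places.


L0 = g * T^2 / (2 * pi)
L0 = 9.81 * 5.28^2 / (2 * pi)
L0 = 9.81 * 27.8784 / 6.28319
L0 = 273.4871 / 6.28319
L0 = 43.5268 m

43.5268


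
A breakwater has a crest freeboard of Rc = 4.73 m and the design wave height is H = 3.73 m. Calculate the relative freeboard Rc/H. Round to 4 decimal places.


Relative freeboard = Rc / H
= 4.73 / 3.73
= 1.2681

1.2681


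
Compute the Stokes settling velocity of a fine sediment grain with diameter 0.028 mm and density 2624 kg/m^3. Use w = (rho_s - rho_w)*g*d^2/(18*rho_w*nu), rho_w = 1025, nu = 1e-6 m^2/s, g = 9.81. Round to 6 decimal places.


w = (rho_s - rho_w) * g * d^2 / (18 * rho_w * nu)
d = 0.028 mm = 0.000028 m
rho_s - rho_w = 2624 - 1025 = 1599
Numerator = 1599 * 9.81 * (0.000028)^2 = 0.000012297973
Denominator = 18 * 1025 * 1e-6 = 0.018450
w = 0.000667 m/s

0.000667


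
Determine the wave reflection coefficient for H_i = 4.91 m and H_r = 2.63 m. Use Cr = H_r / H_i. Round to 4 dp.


Cr = H_r / H_i
Cr = 2.63 / 4.91
Cr = 0.5356

0.5356


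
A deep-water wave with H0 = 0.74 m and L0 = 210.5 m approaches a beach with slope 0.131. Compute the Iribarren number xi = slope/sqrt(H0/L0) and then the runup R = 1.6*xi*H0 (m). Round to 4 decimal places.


xi = slope / sqrt(H0/L0)
H0/L0 = 0.74/210.5 = 0.003515
sqrt(0.003515) = 0.059291
xi = 0.131 / 0.059291 = 2.209436
R = 1.6 * xi * H0 = 1.6 * 2.209436 * 0.74
R = 2.6160 m

2.6160


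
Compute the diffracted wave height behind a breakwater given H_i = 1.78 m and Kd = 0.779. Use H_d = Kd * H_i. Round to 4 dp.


H_d = Kd * H_i
H_d = 0.779 * 1.78
H_d = 1.3866 m

1.3866


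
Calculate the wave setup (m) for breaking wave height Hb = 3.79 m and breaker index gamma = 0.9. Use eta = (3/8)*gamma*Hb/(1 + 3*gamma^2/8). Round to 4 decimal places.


eta = (3/8) * gamma * Hb / (1 + 3*gamma^2/8)
Numerator = (3/8) * 0.9 * 3.79 = 1.279125
Denominator = 1 + 3*0.9^2/8 = 1 + 0.303750 = 1.303750
eta = 1.279125 / 1.303750
eta = 0.9811 m

0.9811


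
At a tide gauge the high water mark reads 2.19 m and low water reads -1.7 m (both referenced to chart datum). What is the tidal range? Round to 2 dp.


Tidal range = High water - Low water
Tidal range = 2.19 - (-1.7)
Tidal range = 3.89 m

3.89


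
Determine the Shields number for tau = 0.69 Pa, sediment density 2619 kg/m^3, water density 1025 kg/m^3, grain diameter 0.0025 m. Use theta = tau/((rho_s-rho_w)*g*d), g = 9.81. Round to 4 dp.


theta = tau / ((rho_s - rho_w) * g * d)
rho_s - rho_w = 2619 - 1025 = 1594
Denominator = 1594 * 9.81 * 0.0025 = 39.092850
theta = 0.69 / 39.092850
theta = 0.0177

0.0177


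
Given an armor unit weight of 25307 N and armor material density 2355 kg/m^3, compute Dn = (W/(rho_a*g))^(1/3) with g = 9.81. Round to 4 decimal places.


V = W / (rho_a * g)
V = 25307 / (2355 * 9.81)
V = 25307 / 23102.55
V = 1.095420 m^3
Dn = V^(1/3) = 1.095420^(1/3)
Dn = 1.0308 m

1.0308


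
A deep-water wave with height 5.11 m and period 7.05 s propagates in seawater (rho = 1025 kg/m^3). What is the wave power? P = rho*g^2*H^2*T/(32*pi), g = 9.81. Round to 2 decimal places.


P = rho * g^2 * H^2 * T / (32 * pi)
P = 1025 * 9.81^2 * 5.11^2 * 7.05 / (32 * pi)
P = 1025 * 96.2361 * 26.1121 * 7.05 / 100.53096
P = 180631.27 W/m

180631.27


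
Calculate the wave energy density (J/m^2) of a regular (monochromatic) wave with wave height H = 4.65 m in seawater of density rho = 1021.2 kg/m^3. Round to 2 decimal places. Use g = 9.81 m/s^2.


E = (1/8) * rho * g * H^2
E = (1/8) * 1021.2 * 9.81 * 4.65^2
E = 0.125 * 1021.2 * 9.81 * 21.6225
E = 27076.70 J/m^2

27076.70


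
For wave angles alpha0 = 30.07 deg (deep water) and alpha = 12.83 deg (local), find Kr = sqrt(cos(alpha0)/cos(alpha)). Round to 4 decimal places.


Kr = sqrt(cos(alpha0) / cos(alpha))
cos(30.07) = 0.865414
cos(12.83) = 0.975033
Kr = sqrt(0.865414 / 0.975033)
Kr = sqrt(0.887574)
Kr = 0.9421

0.9421


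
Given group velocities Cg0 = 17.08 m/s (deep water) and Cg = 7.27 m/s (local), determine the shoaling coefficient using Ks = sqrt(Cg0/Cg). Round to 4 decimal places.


Ks = sqrt(Cg0 / Cg)
Ks = sqrt(17.08 / 7.27)
Ks = sqrt(2.3494)
Ks = 1.5328

1.5328


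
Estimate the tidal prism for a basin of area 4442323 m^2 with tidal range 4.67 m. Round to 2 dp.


Tidal prism = Area * Tidal range
P = 4442323 * 4.67
P = 20745648.41 m^3

20745648.41


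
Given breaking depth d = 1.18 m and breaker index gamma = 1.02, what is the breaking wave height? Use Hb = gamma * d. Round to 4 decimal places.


Hb = gamma * d
Hb = 1.02 * 1.18
Hb = 1.2036 m

1.2036


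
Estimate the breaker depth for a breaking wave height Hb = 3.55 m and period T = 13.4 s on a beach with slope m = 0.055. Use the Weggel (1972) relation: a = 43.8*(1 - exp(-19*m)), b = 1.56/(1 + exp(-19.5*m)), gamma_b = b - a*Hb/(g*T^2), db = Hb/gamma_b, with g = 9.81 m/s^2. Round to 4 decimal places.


a = 43.8 * (1 - exp(-19 * m))
exp(-19 * 0.055) = exp(-1.0450) = 0.351692
a = 43.8 * (1 - 0.351692) = 28.395898
b = 1.56 / (1 + exp(-19.5 * m))
exp(-19.5 * 0.055) = exp(-1.0725) = 0.342152
b = 1.56 / (1 + 0.342152) = 1.162312
Hb / (g * T^2) = 3.55 / (9.81 * 13.4^2) = 3.55 / 1761.4836 = 0.00201535
gamma_b = b - a * Hb/(g*T^2) = 1.162312 - 28.395898 * 0.00201535 = 1.105085
db = Hb / gamma_b = 3.55 / 1.105085
db = 3.2124 m

3.2124


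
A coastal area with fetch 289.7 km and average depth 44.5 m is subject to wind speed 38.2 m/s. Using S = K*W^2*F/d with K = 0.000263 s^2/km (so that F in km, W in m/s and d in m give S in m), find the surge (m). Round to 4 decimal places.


S = K * W^2 * F / d
W^2 = 38.2^2 = 1459.24
S = 0.000263 * 1459.24 * 289.7 / 44.5
Numerator = 0.000263 * 1459.24 * 289.7 = 111.181101
S = 111.181101 / 44.5 = 2.4985 m

2.4985


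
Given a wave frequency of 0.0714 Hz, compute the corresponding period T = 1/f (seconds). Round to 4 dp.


T = 1 / f
T = 1 / 0.0714
T = 14.0056 s

14.0056


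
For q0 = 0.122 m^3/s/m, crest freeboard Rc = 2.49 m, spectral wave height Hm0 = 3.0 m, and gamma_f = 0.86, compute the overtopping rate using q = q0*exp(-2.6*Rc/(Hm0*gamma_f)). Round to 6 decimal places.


q = q0 * exp(-2.6 * Rc / (Hm0 * gamma_f))
Exponent = -2.6 * 2.49 / (3.0 * 0.86)
= -2.6 * 2.49 / 2.5800
= -2.509302
exp(-2.509302) = 0.081325
q = 0.122 * 0.081325
q = 0.009922 m^3/s/m

0.009922


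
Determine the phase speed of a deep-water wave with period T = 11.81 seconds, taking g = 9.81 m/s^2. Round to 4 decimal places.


We use the deep-water celerity formula:
C = g * T / (2 * pi)
C = 9.81 * 11.81 / (2 * 3.14159...)
C = 115.856100 / 6.283185
C = 18.4391 m/s

18.4391


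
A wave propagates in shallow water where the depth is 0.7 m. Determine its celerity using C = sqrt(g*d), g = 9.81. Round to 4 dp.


Using the shallow-water approximation:
C = sqrt(g * d) = sqrt(9.81 * 0.7)
C = sqrt(6.8670)
C = 2.6205 m/s

2.6205


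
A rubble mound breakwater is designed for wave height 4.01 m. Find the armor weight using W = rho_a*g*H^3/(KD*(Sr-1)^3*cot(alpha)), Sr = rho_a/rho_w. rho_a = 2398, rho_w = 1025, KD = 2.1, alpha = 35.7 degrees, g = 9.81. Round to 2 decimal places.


Sr = rho_a / rho_w = 2398 / 1025 = 2.339512
(Sr - 1) = 1.339512
(Sr - 1)^3 = 2.403477
cot(35.7) = 1 / tan(35.7) = 1 / 0.718573 = 1.391647
Numerator = 2398 * 9.81 * 4.01^3 = 1516880.2752
Denominator = 2.1 * 2.403477 * 1.391647 = 7.024064
W = 1516880.2752 / 7.024064
W = 215954.78 N

215954.78


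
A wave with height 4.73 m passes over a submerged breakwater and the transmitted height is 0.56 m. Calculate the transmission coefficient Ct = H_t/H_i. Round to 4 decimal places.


Ct = H_t / H_i
Ct = 0.56 / 4.73
Ct = 0.1184

0.1184


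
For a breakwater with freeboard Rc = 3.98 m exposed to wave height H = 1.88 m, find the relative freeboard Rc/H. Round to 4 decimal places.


Relative freeboard = Rc / H
= 3.98 / 1.88
= 2.1170

2.1170


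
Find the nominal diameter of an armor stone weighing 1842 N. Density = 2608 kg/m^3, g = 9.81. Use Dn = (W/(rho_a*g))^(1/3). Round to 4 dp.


V = W / (rho_a * g)
V = 1842 / (2608 * 9.81)
V = 1842 / 25584.48
V = 0.071997 m^3
Dn = V^(1/3) = 0.071997^(1/3)
Dn = 0.4160 m

0.4160


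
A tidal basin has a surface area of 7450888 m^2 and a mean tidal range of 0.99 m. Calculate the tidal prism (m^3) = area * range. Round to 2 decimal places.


Tidal prism = Area * Tidal range
P = 7450888 * 0.99
P = 7376379.12 m^3

7376379.12


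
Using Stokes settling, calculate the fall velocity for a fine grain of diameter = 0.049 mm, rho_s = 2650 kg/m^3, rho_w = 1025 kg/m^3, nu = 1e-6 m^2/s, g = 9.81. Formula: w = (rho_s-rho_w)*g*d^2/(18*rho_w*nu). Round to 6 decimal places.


w = (rho_s - rho_w) * g * d^2 / (18 * rho_w * nu)
d = 0.049 mm = 0.000049 m
rho_s - rho_w = 2650 - 1025 = 1625
Numerator = 1625 * 9.81 * (0.000049)^2 = 0.000038274941
Denominator = 18 * 1025 * 1e-6 = 0.018450
w = 0.002075 m/s

0.002075


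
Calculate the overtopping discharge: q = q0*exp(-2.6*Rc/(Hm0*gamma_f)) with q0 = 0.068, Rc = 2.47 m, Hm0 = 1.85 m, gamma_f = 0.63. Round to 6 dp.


q = q0 * exp(-2.6 * Rc / (Hm0 * gamma_f))
Exponent = -2.6 * 2.47 / (1.85 * 0.63)
= -2.6 * 2.47 / 1.1655
= -5.510082
exp(-5.510082) = 0.004046
q = 0.068 * 0.004046
q = 0.000275 m^3/s/m

0.000275


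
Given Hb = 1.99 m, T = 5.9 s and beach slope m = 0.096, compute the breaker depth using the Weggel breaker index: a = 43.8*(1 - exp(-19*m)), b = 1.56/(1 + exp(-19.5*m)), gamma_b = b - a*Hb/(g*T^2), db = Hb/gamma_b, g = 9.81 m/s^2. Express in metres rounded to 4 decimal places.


a = 43.8 * (1 - exp(-19 * m))
exp(-19 * 0.096) = exp(-1.8240) = 0.161379
a = 43.8 * (1 - 0.161379) = 36.731602
b = 1.56 / (1 + exp(-19.5 * m))
exp(-19.5 * 0.096) = exp(-1.8720) = 0.153816
b = 1.56 / (1 + 0.153816) = 1.352036
Hb / (g * T^2) = 1.99 / (9.81 * 5.9^2) = 1.99 / 341.4861 = 0.00582747
gamma_b = b - a * Hb/(g*T^2) = 1.352036 - 36.731602 * 0.00582747 = 1.137983
db = Hb / gamma_b = 1.99 / 1.137983
db = 1.7487 m

1.7487


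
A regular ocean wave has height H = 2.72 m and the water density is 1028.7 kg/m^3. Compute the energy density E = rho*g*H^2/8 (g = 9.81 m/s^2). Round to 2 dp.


E = (1/8) * rho * g * H^2
E = (1/8) * 1028.7 * 9.81 * 2.72^2
E = 0.125 * 1028.7 * 9.81 * 7.3984
E = 9332.66 J/m^2

9332.66


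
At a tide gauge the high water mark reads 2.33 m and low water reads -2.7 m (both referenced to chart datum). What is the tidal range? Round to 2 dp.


Tidal range = High water - Low water
Tidal range = 2.33 - (-2.7)
Tidal range = 5.03 m

5.03


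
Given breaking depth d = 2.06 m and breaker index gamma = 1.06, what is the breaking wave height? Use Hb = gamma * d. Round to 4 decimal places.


Hb = gamma * d
Hb = 1.06 * 2.06
Hb = 2.1836 m

2.1836


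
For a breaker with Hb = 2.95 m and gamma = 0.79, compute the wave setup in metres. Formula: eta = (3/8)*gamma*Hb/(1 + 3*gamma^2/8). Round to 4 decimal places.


eta = (3/8) * gamma * Hb / (1 + 3*gamma^2/8)
Numerator = (3/8) * 0.79 * 2.95 = 0.873938
Denominator = 1 + 3*0.79^2/8 = 1 + 0.234038 = 1.234038
eta = 0.873938 / 1.234038
eta = 0.7082 m

0.7082


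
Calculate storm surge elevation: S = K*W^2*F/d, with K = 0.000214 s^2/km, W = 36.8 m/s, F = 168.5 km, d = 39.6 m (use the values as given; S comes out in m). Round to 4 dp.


S = K * W^2 * F / d
W^2 = 36.8^2 = 1354.24
S = 0.000214 * 1354.24 * 168.5 / 39.6
Numerator = 0.000214 * 1354.24 * 168.5 = 48.832540
S = 48.832540 / 39.6 = 1.2331 m

1.2331


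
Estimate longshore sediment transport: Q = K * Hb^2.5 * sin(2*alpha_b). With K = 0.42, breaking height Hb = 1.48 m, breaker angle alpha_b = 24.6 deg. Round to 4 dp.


Q = K * Hb^2.5 * sin(2 * alpha_b)
Hb^2.5 = 1.48^2.5 = 2.664737
sin(2 * 24.6) = sin(49.2) = 0.756995
Q = 0.42 * 2.664737 * 0.756995
Q = 0.8472 m^3/s

0.8472


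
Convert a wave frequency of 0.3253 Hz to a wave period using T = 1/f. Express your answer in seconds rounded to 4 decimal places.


T = 1 / f
T = 1 / 0.3253
T = 3.0741 s

3.0741


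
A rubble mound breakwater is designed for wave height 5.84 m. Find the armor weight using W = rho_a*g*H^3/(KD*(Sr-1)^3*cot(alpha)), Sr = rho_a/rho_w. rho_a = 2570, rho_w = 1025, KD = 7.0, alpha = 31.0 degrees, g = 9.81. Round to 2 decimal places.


Sr = rho_a / rho_w = 2570 / 1025 = 2.507317
(Sr - 1) = 1.507317
(Sr - 1)^3 = 3.424632
cot(31.0) = 1 / tan(31.0) = 1 / 0.600861 = 1.664279
Numerator = 2570 * 9.81 * 5.84^3 = 5021583.3082
Denominator = 7.0 * 3.424632 * 1.664279 = 39.896808
W = 5021583.3082 / 39.896808
W = 125864.29 N

125864.29


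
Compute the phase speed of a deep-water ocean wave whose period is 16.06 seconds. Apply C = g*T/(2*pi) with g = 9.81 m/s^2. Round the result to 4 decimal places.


We use the deep-water celerity formula:
C = g * T / (2 * pi)
C = 9.81 * 16.06 / (2 * 3.14159...)
C = 157.548600 / 6.283185
C = 25.0746 m/s

25.0746


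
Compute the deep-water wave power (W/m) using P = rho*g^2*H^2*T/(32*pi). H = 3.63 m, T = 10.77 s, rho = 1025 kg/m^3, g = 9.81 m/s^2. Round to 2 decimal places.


P = rho * g^2 * H^2 * T / (32 * pi)
P = 1025 * 9.81^2 * 3.63^2 * 10.77 / (32 * pi)
P = 1025 * 96.2361 * 13.1769 * 10.77 / 100.53096
P = 139248.65 W/m

139248.65


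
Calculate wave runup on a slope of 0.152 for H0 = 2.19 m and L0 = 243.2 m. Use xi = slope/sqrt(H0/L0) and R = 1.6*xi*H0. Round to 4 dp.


xi = slope / sqrt(H0/L0)
H0/L0 = 2.19/243.2 = 0.009005
sqrt(0.009005) = 0.094894
xi = 0.152 / 0.094894 = 1.601782
R = 1.6 * xi * H0 = 1.6 * 1.601782 * 2.19
R = 5.6126 m

5.6126


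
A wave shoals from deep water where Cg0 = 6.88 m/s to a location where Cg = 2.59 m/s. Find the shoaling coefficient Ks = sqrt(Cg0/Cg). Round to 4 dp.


Ks = sqrt(Cg0 / Cg)
Ks = sqrt(6.88 / 2.59)
Ks = sqrt(2.6564)
Ks = 1.6298

1.6298


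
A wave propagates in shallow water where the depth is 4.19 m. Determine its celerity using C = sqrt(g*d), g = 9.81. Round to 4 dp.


Using the shallow-water approximation:
C = sqrt(g * d) = sqrt(9.81 * 4.19)
C = sqrt(41.1039)
C = 6.4112 m/s

6.4112


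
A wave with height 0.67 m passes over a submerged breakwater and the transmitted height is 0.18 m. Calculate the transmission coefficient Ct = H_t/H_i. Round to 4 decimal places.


Ct = H_t / H_i
Ct = 0.18 / 0.67
Ct = 0.2687

0.2687


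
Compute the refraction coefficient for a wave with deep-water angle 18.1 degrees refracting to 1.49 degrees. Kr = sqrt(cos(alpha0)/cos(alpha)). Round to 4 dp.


Kr = sqrt(cos(alpha0) / cos(alpha))
cos(18.1) = 0.950516
cos(1.49) = 0.999662
Kr = sqrt(0.950516 / 0.999662)
Kr = sqrt(0.950837)
Kr = 0.9751

0.9751


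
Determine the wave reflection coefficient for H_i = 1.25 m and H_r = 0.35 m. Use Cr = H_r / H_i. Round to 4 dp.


Cr = H_r / H_i
Cr = 0.35 / 1.25
Cr = 0.2800

0.2800


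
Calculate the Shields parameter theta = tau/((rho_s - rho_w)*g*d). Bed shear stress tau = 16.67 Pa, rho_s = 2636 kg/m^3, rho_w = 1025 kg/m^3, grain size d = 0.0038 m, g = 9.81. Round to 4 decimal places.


theta = tau / ((rho_s - rho_w) * g * d)
rho_s - rho_w = 2636 - 1025 = 1611
Denominator = 1611 * 9.81 * 0.0038 = 60.054858
theta = 16.67 / 60.054858
theta = 0.2776

0.2776


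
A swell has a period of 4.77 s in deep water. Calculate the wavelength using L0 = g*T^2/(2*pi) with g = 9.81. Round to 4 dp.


L0 = g * T^2 / (2 * pi)
L0 = 9.81 * 4.77^2 / (2 * pi)
L0 = 9.81 * 22.7529 / 6.28319
L0 = 223.2059 / 6.28319
L0 = 35.5243 m

35.5243


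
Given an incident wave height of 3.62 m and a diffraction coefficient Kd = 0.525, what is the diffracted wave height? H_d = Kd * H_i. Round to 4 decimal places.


H_d = Kd * H_i
H_d = 0.525 * 3.62
H_d = 1.9005 m

1.9005
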